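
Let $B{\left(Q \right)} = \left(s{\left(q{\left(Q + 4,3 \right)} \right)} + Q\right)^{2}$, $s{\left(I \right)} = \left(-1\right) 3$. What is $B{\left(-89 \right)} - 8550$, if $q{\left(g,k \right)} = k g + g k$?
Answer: $-86$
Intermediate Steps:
$q{\left(g,k \right)} = 2 g k$ ($q{\left(g,k \right)} = g k + g k = 2 g k$)
$s{\left(I \right)} = -3$
$B{\left(Q \right)} = \left(-3 + Q\right)^{2}$
$B{\left(-89 \right)} - 8550 = \left(-3 - 89\right)^{2} - 8550 = \left(-92\right)^{2} - 8550 = 8464 - 8550 = -86$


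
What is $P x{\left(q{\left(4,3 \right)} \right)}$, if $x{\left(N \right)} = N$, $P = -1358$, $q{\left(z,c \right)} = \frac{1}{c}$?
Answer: $- \frac{1358}{3} \approx -452.67$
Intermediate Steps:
$P x{\left(q{\left(4,3 \right)} \right)} = - \frac{1358}{3}$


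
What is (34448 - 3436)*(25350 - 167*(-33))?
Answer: 957061332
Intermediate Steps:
(34448 - 3436)*(25350 - 167*(-33)) = 31012*(25350 + 5511) = 31012*30861 = 957061332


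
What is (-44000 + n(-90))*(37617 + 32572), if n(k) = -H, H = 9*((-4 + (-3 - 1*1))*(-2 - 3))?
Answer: -3113584040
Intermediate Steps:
H = 360 (H = 9*((-4 + (-3 - 1))*(-5)) = 9*((-4 - 4)*(-5)) = 9*(-8*(-5)) = 9*40 = 360)
n(k) = -360 (n(k) = -1*360 = -360)
(-44000 + n(-90))*(37617 + 32572) = (-44000 - 360)*(37617 + 32572) = -44360*70189 = -3113584040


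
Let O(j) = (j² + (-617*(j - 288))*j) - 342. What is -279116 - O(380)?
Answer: 21147146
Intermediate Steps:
O(j) = -342 + j² + j*(177696 - 617*j) (O(j) = (j² + (-617*(-288 + j))*j) - 342 = (j² + (177696 - 617*j)*j) - 342 = (j² + j*(177696 - 617*j)) - 342 = -342 + j² + j*(177696 - 617*j))
-279116 - O(380) = -279116 - (-342 - 616*380² + 177696*380) = -279116 - (-342 - 616*144400 + 67524480) = -279116 - (-342 - 88950400 + 67524480) = -279116 - 1*(-21426262) = -279116 + 21426262 = 21147146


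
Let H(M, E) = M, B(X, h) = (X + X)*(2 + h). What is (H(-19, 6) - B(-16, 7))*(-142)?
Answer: -38198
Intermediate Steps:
B(X, h) = 2*X*(2 + h) (B(X, h) = (2*X)*(2 + h) = 2*X*(2 + h))
(H(-19, 6) - B(-16, 7))*(-142) = (-19 - 2*(-16)*(2 + 7))*(-142) = (-19 - 2*(-16)*9)*(-142) = (-19 - 1*(-288))*(-142) = (-19 + 288)*(-142) = 269*(-142) = -38198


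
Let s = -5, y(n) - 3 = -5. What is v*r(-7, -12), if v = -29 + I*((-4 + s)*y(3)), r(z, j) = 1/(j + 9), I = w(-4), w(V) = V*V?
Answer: -259/3 ≈ -86.333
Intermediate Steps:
w(V) = V²
I = 16 (I = (-4)² = 16)
y(n) = -2 (y(n) = 3 - 5 = -2)
r(z, j) = 1/(9 + j)
v = 259 (v = -29 + 16*((-4 - 5)*(-2)) = -29 + 16*(-9*(-2)) = -29 + 16*18 = -29 + 288 = 259)
v*r(-7, -12) = 259/(9 - 12) = 259/(-3) = 259*(-⅓) = -259/3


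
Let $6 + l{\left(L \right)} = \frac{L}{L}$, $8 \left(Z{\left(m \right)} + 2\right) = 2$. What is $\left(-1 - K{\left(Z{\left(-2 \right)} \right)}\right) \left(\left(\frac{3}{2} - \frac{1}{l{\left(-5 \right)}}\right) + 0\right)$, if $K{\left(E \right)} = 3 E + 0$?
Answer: $\frac{289}{40} \approx 7.225$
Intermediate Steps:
$Z{\left(m \right)} = - \frac{7}{4}$ ($Z{\left(m \right)} = -2 + \frac{1}{8} \cdot 2 = -2 + \frac{1}{4} = - \frac{7}{4}$)
$l{\left(L \right)} = -5$ ($l{\left(L \right)} = -6 + \frac{L}{L} = -6 + 1 = -5$)
$K{\left(E \right)} = 3 E$
$\left(-1 - K{\left(Z{\left(-2 \right)} \right)}\right) \left(\left(\frac{3}{2} - \frac{1}{l{\left(-5 \right)}}\right) + 0\right) = \left(-1 - 3 \left(- \frac{7}{4}\right)\right) \left(\left(\frac{3}{2} - \frac{1}{-5}\right) + 0\right) = \left(-1 - - \frac{21}{4}\right) \left(\left(3 \cdot \frac{1}{2} - - \frac{1}{5}\right) + 0\right) = \left(-1 + \frac{21}{4}\right) \left(\left(\frac{3}{2} + \frac{1}{5}\right) + 0\right) = \frac{17 \left(\frac{17}{10} + 0\right)}{4} = \frac{17}{4} \cdot \frac{17}{10} = \frac{289}{40}$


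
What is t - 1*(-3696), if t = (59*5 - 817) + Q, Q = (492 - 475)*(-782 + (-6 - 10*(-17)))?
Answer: -7332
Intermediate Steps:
Q = -10506 (Q = 17*(-782 + (-6 + 170)) = 17*(-782 + 164) = 17*(-618) = -10506)
t = -11028 (t = (59*5 - 817) - 10506 = (295 - 817) - 10506 = -522 - 10506 = -11028)
t - 1*(-3696) = -11028 - 1*(-3696) = -11028 + 3696 = -7332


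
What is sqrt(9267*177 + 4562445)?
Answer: 4*sqrt(387669) ≈ 2490.5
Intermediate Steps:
sqrt(9267*177 + 4562445) = sqrt(1640259 + 4562445) = sqrt(6202704) = 4*sqrt(387669)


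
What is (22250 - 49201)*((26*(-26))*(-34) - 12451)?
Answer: -283874883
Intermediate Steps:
(22250 - 49201)*((26*(-26))*(-34) - 12451) = -26951*(-676*(-34) - 12451) = -26951*(22984 - 12451) = -26951*10533 = -283874883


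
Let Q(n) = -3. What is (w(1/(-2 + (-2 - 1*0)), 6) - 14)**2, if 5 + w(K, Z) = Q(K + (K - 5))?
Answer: 484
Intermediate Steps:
w(K, Z) = -8 (w(K, Z) = -5 - 3 = -8)
(w(1/(-2 + (-2 - 1*0)), 6) - 14)**2 = (-8 - 14)**2 = (-22)**2 = 484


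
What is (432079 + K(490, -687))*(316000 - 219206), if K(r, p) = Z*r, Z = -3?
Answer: 41680367546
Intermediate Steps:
K(r, p) = -3*r
(432079 + K(490, -687))*(316000 - 219206) = (432079 - 3*490)*(316000 - 219206) = (432079 - 1470)*96794 = 430609*96794 = 41680367546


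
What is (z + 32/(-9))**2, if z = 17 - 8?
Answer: 2401/81 ≈ 29.642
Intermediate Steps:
z = 9
(z + 32/(-9))**2 = (9 + 32/(-9))**2 = (9 + 32*(-1/9))**2 = (9 - 32/9)**2 = (49/9)**2 = 2401/81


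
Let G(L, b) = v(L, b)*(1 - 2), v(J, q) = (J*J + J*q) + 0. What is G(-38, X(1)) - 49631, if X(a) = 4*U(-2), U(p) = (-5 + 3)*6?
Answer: -52899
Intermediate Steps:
U(p) = -12 (U(p) = -2*6 = -12)
v(J, q) = J² + J*q (v(J, q) = (J² + J*q) + 0 = J² + J*q)
X(a) = -48 (X(a) = 4*(-12) = -48)
G(L, b) = -L*(L + b) (G(L, b) = (L*(L + b))*(1 - 2) = (L*(L + b))*(-1) = -L*(L + b))
G(-38, X(1)) - 49631 = -1*(-38)*(-38 - 48) - 49631 = -1*(-38)*(-86) - 49631 = -3268 - 49631 = -52899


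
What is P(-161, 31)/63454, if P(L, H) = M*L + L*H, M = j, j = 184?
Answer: -34615/63454 ≈ -0.54551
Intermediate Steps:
M = 184
P(L, H) = 184*L + H*L (P(L, H) = 184*L + L*H = 184*L + H*L)
P(-161, 31)/63454 = -161*(184 + 31)/63454 = -161*215*(1/63454) = -34615*1/63454 = -34615/63454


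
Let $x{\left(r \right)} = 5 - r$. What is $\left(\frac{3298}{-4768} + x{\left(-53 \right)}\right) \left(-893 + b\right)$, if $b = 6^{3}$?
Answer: $- \frac{92493771}{2384} \approx -38798.0$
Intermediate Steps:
$b = 216$
$\left(\frac{3298}{-4768} + x{\left(-53 \right)}\right) \left(-893 + b\right) = \left(\frac{3298}{-4768} + \left(5 - -53\right)\right) \left(-893 + 216\right) = \left(3298 \left(- \frac{1}{4768}\right) + \left(5 + 53\right)\right) \left(-677\right) = \left(- \frac{1649}{2384} + 58\right) \left(-677\right) = \frac{136623}{2384} \left(-677\right) = - \frac{92493771}{2384}$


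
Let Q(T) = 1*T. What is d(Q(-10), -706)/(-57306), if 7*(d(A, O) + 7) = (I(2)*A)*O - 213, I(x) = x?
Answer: -6929/200571 ≈ -0.034546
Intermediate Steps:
Q(T) = T
d(A, O) = -262/7 + 2*A*O/7 (d(A, O) = -7 + ((2*A)*O - 213)/7 = -7 + (2*A*O - 213)/7 = -7 + (-213 + 2*A*O)/7 = -7 + (-213/7 + 2*A*O/7) = -262/7 + 2*A*O/7)
d(Q(-10), -706)/(-57306) = (-262/7 + (2/7)*(-10)*(-706))/(-57306) = (-262/7 + 14120/7)*(-1/57306) = (13858/7)*(-1/57306) = -6929/200571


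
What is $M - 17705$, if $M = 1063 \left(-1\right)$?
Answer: $-18768$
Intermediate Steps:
$M = -1063$
$M - 17705 = -1063 - 17705 = -18768$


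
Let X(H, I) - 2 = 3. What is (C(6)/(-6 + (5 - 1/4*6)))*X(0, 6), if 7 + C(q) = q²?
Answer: -58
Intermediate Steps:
X(H, I) = 5 (X(H, I) = 2 + 3 = 5)
C(q) = -7 + q²
(C(6)/(-6 + (5 - 1/4*6)))*X(0, 6) = ((-7 + 6²)/(-6 + (5 - 1/4*6)))*5 = ((-7 + 36)/(-6 + (5 - 1*¼*6)))*5 = (29/(-6 + (5 - ¼*6)))*5 = (29/(-6 + (5 - 3/2)))*5 = (29/(-6 + 7/2))*5 = (29/(-5/2))*5 = (29*(-⅖))*5 = -58/5*5 = -58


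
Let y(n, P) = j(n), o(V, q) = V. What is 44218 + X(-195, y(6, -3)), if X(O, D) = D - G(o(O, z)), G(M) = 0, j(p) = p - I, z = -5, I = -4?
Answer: 44228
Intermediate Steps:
j(p) = 4 + p (j(p) = p - 1*(-4) = p + 4 = 4 + p)
y(n, P) = 4 + n
X(O, D) = D (X(O, D) = D - 1*0 = D + 0 = D)
44218 + X(-195, y(6, -3)) = 44218 + (4 + 6) = 44218 + 10 = 44228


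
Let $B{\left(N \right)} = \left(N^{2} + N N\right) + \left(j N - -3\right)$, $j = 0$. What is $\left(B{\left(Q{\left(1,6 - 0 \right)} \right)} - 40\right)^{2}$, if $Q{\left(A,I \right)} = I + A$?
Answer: $3721$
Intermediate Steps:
$Q{\left(A,I \right)} = A + I$
$B{\left(N \right)} = 3 + 2 N^{2}$ ($B{\left(N \right)} = \left(N^{2} + N N\right) + \left(0 N - -3\right) = \left(N^{2} + N^{2}\right) + \left(0 + 3\right) = 2 N^{2} + 3 = 3 + 2 N^{2}$)
$\left(B{\left(Q{\left(1,6 - 0 \right)} \right)} - 40\right)^{2} = \left(\left(3 + 2 \left(1 + \left(6 - 0\right)\right)^{2}\right) - 40\right)^{2} = \left(\left(3 + 2 \left(1 + \left(6 + 0\right)\right)^{2}\right) - 40\right)^{2} = \left(\left(3 + 2 \left(1 + 6\right)^{2}\right) - 40\right)^{2} = \left(\left(3 + 2 \cdot 7^{2}\right) - 40\right)^{2} = \left(\left(3 + 2 \cdot 49\right) - 40\right)^{2} = \left(\left(3 + 98\right) - 40\right)^{2} = \left(101 - 40\right)^{2} = 61^{2} = 3721$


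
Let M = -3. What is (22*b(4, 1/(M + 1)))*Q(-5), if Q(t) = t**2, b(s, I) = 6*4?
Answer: 13200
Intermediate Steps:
b(s, I) = 24
(22*b(4, 1/(M + 1)))*Q(-5) = (22*24)*(-5)**2 = 528*25 = 13200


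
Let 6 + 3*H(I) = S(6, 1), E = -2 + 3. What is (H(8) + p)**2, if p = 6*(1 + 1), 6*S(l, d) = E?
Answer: 32761/324 ≈ 101.11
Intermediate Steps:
E = 1
S(l, d) = 1/6 (S(l, d) = (1/6)*1 = 1/6)
H(I) = -35/18 (H(I) = -2 + (1/3)*(1/6) = -2 + 1/18 = -35/18)
p = 12 (p = 6*2 = 12)
(H(8) + p)**2 = (-35/18 + 12)**2 = (181/18)**2 = 32761/324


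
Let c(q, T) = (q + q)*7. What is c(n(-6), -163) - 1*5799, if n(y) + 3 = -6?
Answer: -5925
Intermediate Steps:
n(y) = -9 (n(y) = -3 - 6 = -9)
c(q, T) = 14*q (c(q, T) = (2*q)*7 = 14*q)
c(n(-6), -163) - 1*5799 = 14*(-9) - 1*5799 = -126 - 5799 = -5925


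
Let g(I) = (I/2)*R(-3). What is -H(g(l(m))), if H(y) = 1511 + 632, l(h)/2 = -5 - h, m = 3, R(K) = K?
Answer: -2143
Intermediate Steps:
l(h) = -10 - 2*h (l(h) = 2*(-5 - h) = -10 - 2*h)
g(I) = -3*I/2 (g(I) = (I/2)*(-3) = -3*I/2)
H(y) = 2143
-H(g(l(m))) = -1*2143 = -2143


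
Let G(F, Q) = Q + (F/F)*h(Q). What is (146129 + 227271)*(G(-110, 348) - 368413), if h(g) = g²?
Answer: -92215237400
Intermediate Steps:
G(F, Q) = Q + Q² (G(F, Q) = Q + (F/F)*Q² = Q + 1*Q² = Q + Q²)
(146129 + 227271)*(G(-110, 348) - 368413) = (146129 + 227271)*(348*(1 + 348) - 368413) = 373400*(348*349 - 368413) = 373400*(121452 - 368413) = 373400*(-246961) = -92215237400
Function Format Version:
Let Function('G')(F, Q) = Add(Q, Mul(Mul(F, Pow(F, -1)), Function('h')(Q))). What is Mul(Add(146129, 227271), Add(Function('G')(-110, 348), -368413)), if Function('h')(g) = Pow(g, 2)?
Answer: -92215237400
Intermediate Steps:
Function('G')(F, Q) = Add(Q, Pow(Q, 2)) (Function('G')(F, Q) = Add(Q, Mul(Mul(F, Pow(F, -1)), Pow(Q, 2))) = Add(Q, Mul(1, Pow(Q, 2))) = Add(Q, Pow(Q, 2)))
Mul(Add(146129, 227271), Add(Function('G')(-110, 348), -368413)) = Mul(Add(146129, 227271), Add(Mul(348, Add(1, 348)), -368413)) = Mul(373400, Add(Mul(348, 349), -368413)) = Mul(373400, Add(121452, -368413)) = Mul(373400, -246961) = -92215237400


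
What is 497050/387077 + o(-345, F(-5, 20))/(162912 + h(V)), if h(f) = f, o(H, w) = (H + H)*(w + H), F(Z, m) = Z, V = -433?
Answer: 174239282450/62891883883 ≈ 2.7705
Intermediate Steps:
o(H, w) = 2*H*(H + w) (o(H, w) = (2*H)*(H + w) = 2*H*(H + w))
497050/387077 + o(-345, F(-5, 20))/(162912 + h(V)) = 497050/387077 + (2*(-345)*(-345 - 5))/(162912 - 433) = 497050*(1/387077) + (2*(-345)*(-350))/162479 = 497050/387077 + 241500*(1/162479) = 497050/387077 + 241500/162479 = 174239282450/62891883883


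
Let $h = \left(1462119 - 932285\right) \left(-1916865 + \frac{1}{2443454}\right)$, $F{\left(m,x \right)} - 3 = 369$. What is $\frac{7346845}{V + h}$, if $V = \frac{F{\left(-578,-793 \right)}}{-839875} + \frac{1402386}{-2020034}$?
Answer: $- \frac{7614096680120208094155625}{1052564846122828746334776482548} \approx -7.2339 \cdot 10^{-6}$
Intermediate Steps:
$F{\left(m,x \right)} = 372$ ($F{\left(m,x \right)} = 3 + 369 = 372$)
$h = - \frac{1240810681672393153}{1221727}$ ($h = 529834 \left(-1916865 + \frac{1}{2443454}\right) = 529834 \left(- \frac{4683771451709}{2443454}\right) = - \frac{1240810681672393153}{1221727} \approx -1.0156 \cdot 10^{12}$)
$V = - \frac{589290197199}{848288027875}$ ($V = \frac{372}{-839875} + \frac{1402386}{-2020034} = 372 \left(- \frac{1}{839875}\right) + 1402386 \left(- \frac{1}{2020034}\right) = - \frac{372}{839875} - \frac{701193}{1010017} = - \frac{589290197199}{848288027875} \approx -0.69468$)
$\frac{7346845}{V + h} = \frac{7346845}{- \frac{589290197199}{848288027875} - \frac{1240810681672393153}{1221727}} = \frac{7346845}{- \frac{1052564846122828746334776482548}{1036376387431640125}} = 7346845 \left(- \frac{1036376387431640125}{1052564846122828746334776482548}\right) = - \frac{7614096680120208094155625}{1052564846122828746334776482548}$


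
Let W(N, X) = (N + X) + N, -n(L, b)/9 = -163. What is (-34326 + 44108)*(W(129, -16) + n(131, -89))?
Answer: 16717438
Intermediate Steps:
n(L, b) = 1467 (n(L, b) = -9*(-163) = 1467)
W(N, X) = X + 2*N
(-34326 + 44108)*(W(129, -16) + n(131, -89)) = (-34326 + 44108)*((-16 + 2*129) + 1467) = 9782*((-16 + 258) + 1467) = 9782*(242 + 1467) = 9782*1709 = 16717438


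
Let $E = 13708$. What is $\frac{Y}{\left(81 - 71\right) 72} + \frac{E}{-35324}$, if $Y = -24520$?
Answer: $- \frac{5475089}{158958} \approx -34.444$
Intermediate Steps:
$\frac{Y}{\left(81 - 71\right) 72} + \frac{E}{-35324} = - \frac{24520}{\left(81 - 71\right) 72} + \frac{13708}{-35324} = - \frac{24520}{10 \cdot 72} + 13708 \left(- \frac{1}{35324}\right) = - \frac{24520}{720} - \frac{3427}{8831} = \left(-24520\right) \frac{1}{720} - \frac{3427}{8831} = - \frac{613}{18} - \frac{3427}{8831} = - \frac{5475089}{158958}$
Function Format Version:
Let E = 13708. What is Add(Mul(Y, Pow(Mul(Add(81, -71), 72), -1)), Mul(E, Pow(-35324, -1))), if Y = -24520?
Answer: Rational(-5475089, 158958) ≈ -34.444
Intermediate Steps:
Add(Mul(Y, Pow(Mul(Add(81, -71), 72), -1)), Mul(E, Pow(-35324, -1))) = Add(Mul(-24520, Pow(Mul(Add(81, -71), 72), -1)), Mul(13708, Pow(-35324, -1))) = Add(Mul(-24520, Pow(Mul(10, 72), -1)), Mul(13708, Rational(-1, 35324))) = Add(Mul(-24520, Pow(720, -1)), Rational(-3427, 8831)) = Add(Mul(-24520, Rational(1, 720)), Rational(-3427, 8831)) = Add(Rational(-613, 18), Rational(-3427, 8831)) = Rational(-5475089, 158958)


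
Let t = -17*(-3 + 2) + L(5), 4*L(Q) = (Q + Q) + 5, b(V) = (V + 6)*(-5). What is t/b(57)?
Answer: -83/1260 ≈ -0.065873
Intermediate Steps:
b(V) = -30 - 5*V (b(V) = (6 + V)*(-5) = -30 - 5*V)
L(Q) = 5/4 + Q/2 (L(Q) = ((Q + Q) + 5)/4 = (2*Q + 5)/4 = (5 + 2*Q)/4 = 5/4 + Q/2)
t = 83/4 (t = -17*(-3 + 2) + (5/4 + (½)*5) = -(-17) + (5/4 + 5/2) = -17*(-1) + 15/4 = 17 + 15/4 = 83/4 ≈ 20.750)
t/b(57) = 83/(4*(-30 - 5*57)) = 83/(4*(-30 - 285)) = (83/4)/(-315) = (83/4)*(-1/315) = -83/1260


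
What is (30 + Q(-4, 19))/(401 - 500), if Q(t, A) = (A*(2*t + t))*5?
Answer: 370/33 ≈ 11.212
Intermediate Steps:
Q(t, A) = 15*A*t (Q(t, A) = (A*(3*t))*5 = (3*A*t)*5 = 15*A*t)
(30 + Q(-4, 19))/(401 - 500) = (30 + 15*19*(-4))/(401 - 500) = (30 - 1140)/(-99) = -1110*(-1/99) = 370/33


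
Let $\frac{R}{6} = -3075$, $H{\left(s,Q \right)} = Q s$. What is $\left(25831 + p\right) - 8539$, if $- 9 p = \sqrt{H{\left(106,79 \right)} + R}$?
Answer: $17292 - \frac{2 i \sqrt{2519}}{9} \approx 17292.0 - 11.153 i$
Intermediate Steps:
$R = -18450$ ($R = 6 \left(-3075\right) = -18450$)
$p = - \frac{2 i \sqrt{2519}}{9}$ ($p = - \frac{\sqrt{79 \cdot 106 - 18450}}{9} = - \frac{\sqrt{8374 - 18450}}{9} = - \frac{\sqrt{-10076}}{9} = - \frac{2 i \sqrt{2519}}{9} \approx - 11.153 i$)
$\left(25831 + p\right) - 8539 = \left(25831 - \frac{2 i \sqrt{2519}}{9}\right) - 8539 = 17292 - \frac{2 i \sqrt{2519}}{9}$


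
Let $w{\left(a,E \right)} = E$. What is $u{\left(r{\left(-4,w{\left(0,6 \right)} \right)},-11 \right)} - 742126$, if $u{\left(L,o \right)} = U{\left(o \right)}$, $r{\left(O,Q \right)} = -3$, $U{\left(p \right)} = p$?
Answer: $-742137$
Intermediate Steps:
$u{\left(L,o \right)} = o$
$u{\left(r{\left(-4,w{\left(0,6 \right)} \right)},-11 \right)} - 742126 = -11 - 742126 = -742137$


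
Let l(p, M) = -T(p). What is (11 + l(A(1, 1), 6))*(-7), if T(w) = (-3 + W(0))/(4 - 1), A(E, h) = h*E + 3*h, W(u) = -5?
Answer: -287/3 ≈ -95.667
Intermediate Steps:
A(E, h) = 3*h + E*h (A(E, h) = E*h + 3*h = 3*h + E*h)
T(w) = -8/3 (T(w) = (-3 - 5)/(4 - 1) = -8/3)
l(p, M) = 8/3 (l(p, M) = -1*(-8/3) = 8/3)
(11 + l(A(1, 1), 6))*(-7) = (11 + 8/3)*(-7) = (41/3)*(-7) = -287/3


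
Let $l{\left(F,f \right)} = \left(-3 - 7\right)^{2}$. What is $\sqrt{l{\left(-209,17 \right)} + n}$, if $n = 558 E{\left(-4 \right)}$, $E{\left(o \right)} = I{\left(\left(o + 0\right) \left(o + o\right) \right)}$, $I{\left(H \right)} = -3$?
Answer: $i \sqrt{1574} \approx 39.674 i$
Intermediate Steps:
$E{\left(o \right)} = -3$
$n = -1674$ ($n = 558 \left(-3\right) = -1674$)
$l{\left(F,f \right)} = 100$ ($l{\left(F,f \right)} = \left(-10\right)^{2} = 100$)
$\sqrt{l{\left(-209,17 \right)} + n} = \sqrt{100 - 1674} = \sqrt{-1574} = i \sqrt{1574}$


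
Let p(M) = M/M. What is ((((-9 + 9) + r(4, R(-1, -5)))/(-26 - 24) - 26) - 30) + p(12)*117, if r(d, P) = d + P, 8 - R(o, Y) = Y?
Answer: 3033/50 ≈ 60.660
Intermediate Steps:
R(o, Y) = 8 - Y
p(M) = 1
r(d, P) = P + d
((((-9 + 9) + r(4, R(-1, -5)))/(-26 - 24) - 26) - 30) + p(12)*117 = ((((-9 + 9) + ((8 - 1*(-5)) + 4))/(-26 - 24) - 26) - 30) + 1*117 = (((0 + ((8 + 5) + 4))/(-50) - 26) - 30) + 117 = (((0 + (13 + 4))*(-1/50) - 26) - 30) + 117 = (((0 + 17)*(-1/50) - 26) - 30) + 117 = ((17*(-1/50) - 26) - 30) + 117 = ((-17/50 - 26) - 30) + 117 = (-1317/50 - 30) + 117 = -2817/50 + 117 = 3033/50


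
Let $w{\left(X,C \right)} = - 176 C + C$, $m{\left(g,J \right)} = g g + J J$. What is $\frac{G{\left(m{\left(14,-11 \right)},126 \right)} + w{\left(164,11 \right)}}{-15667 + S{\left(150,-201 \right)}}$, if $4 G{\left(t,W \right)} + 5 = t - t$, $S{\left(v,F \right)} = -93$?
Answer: $\frac{1541}{12608} \approx 0.12222$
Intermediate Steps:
$m{\left(g,J \right)} = J^{2} + g^{2}$ ($m{\left(g,J \right)} = g^{2} + J^{2} = J^{2} + g^{2}$)
$w{\left(X,C \right)} = - 175 C$
$G{\left(t,W \right)} = - \frac{5}{4}$ ($G{\left(t,W \right)} = - \frac{5}{4} + \frac{t - t}{4} = - \frac{5}{4} + \frac{1}{4} \cdot 0 = - \frac{5}{4} + 0 = - \frac{5}{4}$)
$\frac{G{\left(m{\left(14,-11 \right)},126 \right)} + w{\left(164,11 \right)}}{-15667 + S{\left(150,-201 \right)}} = \frac{- \frac{5}{4} - 1925}{-15667 - 93} = \frac{- \frac{5}{4} - 1925}{-15760} = \left(- \frac{7705}{4}\right) \left(- \frac{1}{15760}\right) = \frac{1541}{12608}$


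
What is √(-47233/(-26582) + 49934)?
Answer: √35284755967822/26582 ≈ 223.46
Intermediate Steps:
√(-47233/(-26582) + 49934) = √(-47233*(-1/26582) + 49934) = √(47233/26582 + 49934) = √(1327392821/26582) = √35284755967822/26582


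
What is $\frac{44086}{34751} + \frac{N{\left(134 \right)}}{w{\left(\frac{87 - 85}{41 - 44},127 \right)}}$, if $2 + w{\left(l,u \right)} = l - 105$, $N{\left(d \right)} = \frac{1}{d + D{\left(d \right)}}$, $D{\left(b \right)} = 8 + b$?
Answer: $\frac{68948675}{54350564} \approx 1.2686$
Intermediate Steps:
$N{\left(d \right)} = \frac{1}{8 + 2 d}$ ($N{\left(d \right)} = \frac{1}{d + \left(8 + d\right)} = \frac{1}{8 + 2 d}$)
$w{\left(l,u \right)} = -107 + l$ ($w{\left(l,u \right)} = -2 + \left(l - 105\right) = -2 + \left(-105 + l\right) = -107 + l$)
$\frac{44086}{34751} + \frac{N{\left(134 \right)}}{w{\left(\frac{87 - 85}{41 - 44},127 \right)}} = \frac{44086}{34751} + \frac{\frac{1}{2} \frac{1}{4 + 134}}{-107 + \frac{87 - 85}{41 - 44}} = 44086 \cdot \frac{1}{34751} + \frac{\frac{1}{2} \cdot \frac{1}{138}}{-107 + \frac{2}{-3}} = \frac{44086}{34751} + \frac{\frac{1}{2} \cdot \frac{1}{138}}{-107 + 2 \left(- \frac{1}{3}\right)} = \frac{44086}{34751} + \frac{1}{276 \left(-107 - \frac{2}{3}\right)} = \frac{44086}{34751} + \frac{1}{276 \left(- \frac{323}{3}\right)} = \frac{44086}{34751} + \frac{1}{276} \left(- \frac{3}{323}\right) = \frac{44086}{34751} - \frac{1}{29716} = \frac{68948675}{54350564}$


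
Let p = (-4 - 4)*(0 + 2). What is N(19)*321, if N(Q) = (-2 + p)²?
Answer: 104004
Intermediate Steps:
p = -16 (p = -8*2 = -16)
N(Q) = 324 (N(Q) = (-2 - 16)² = (-18)² = 324)
N(19)*321 = 324*321 = 104004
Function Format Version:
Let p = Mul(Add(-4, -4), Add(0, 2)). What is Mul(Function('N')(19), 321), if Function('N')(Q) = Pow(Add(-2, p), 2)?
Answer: 104004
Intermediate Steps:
p = -16 (p = Mul(-8, 2) = -16)
Function('N')(Q) = 324 (Function('N')(Q) = Pow(Add(-2, -16), 2) = Pow(-18, 2) = 324)
Mul(Function('N')(19), 321) = Mul(324, 321) = 104004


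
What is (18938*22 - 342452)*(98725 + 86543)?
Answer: 13743921312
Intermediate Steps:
(18938*22 - 342452)*(98725 + 86543) = (416636 - 342452)*185268 = 74184*185268 = 13743921312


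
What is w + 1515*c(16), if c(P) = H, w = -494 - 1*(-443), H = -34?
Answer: -51561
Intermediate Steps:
w = -51 (w = -494 + 443 = -51)
c(P) = -34
w + 1515*c(16) = -51 + 1515*(-34) = -51 - 51510 = -51561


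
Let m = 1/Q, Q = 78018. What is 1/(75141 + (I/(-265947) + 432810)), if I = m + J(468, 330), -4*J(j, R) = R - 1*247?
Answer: 41497306092/21078598129975237 ≈ 1.9687e-6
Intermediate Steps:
J(j, R) = 247/4 - R/4 (J(j, R) = -(R - 1*247)/4 = -(R - 247)/4 = -(-247 + R)/4 = 247/4 - R/4)
m = 1/78018 ≈ 1.2818e-5
I = -3237745/156036 (I = 1/78018 + (247/4 - 1/4*330) = 1/78018 + (247/4 - 165/2) = 1/78018 - 83/4 = -3237745/156036 ≈ -20.750)
1/(75141 + (I/(-265947) + 432810)) = 1/(75141 + (-3237745/156036/(-265947) + 432810)) = 1/(75141 + (-3237745/156036*(-1/265947) + 432810)) = 1/(75141 + (3237745/41497306092 + 432810)) = 1/(75141 + 17960449052916265/41497306092) = 1/(21078598129975237/41497306092) = 41497306092/21078598129975237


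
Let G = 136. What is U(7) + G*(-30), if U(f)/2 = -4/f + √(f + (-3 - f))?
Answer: -28568/7 + 2*I*√3 ≈ -4081.1 + 3.4641*I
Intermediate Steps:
U(f) = -8/f + 2*I*√3 (U(f) = 2*(-4/f + √(f + (-3 - f))) = 2*(-4/f + √(-3)) = 2*(-4/f + I*√3) = -8/f + 2*I*√3)
U(7) + G*(-30) = (-8/7 + 2*I*√3) + 136*(-30) = (-8*⅐ + 2*I*√3) - 4080 = (-8/7 + 2*I*√3) - 4080 = -28568/7 + 2*I*√3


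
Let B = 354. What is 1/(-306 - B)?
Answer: -1/660 ≈ -0.0015152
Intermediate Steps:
1/(-306 - B) = 1/(-306 - 1*354) = 1/(-306 - 354) = 1/(-660) = -1/660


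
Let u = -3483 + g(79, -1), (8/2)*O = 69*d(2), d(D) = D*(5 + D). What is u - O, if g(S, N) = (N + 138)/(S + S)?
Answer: -294167/79 ≈ -3723.6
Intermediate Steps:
g(S, N) = (138 + N)/(2*S) (g(S, N) = (138 + N)/((2*S)) = (138 + N)*(1/(2*S)) = (138 + N)/(2*S))
O = 483/2 (O = (69*(2*(5 + 2)))/4 = (69*(2*7))/4 = (69*14)/4 = (¼)*966 = 483/2 ≈ 241.50)
u = -550177/158 (u = -3483 + (½)*(138 - 1)/79 = -3483 + (½)*(1/79)*137 = -3483 + 137/158 = -550177/158 ≈ -3482.1)
u - O = -550177/158 - 1*483/2 = -550177/158 - 483/2 = -294167/79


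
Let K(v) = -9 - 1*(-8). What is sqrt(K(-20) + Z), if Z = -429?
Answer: I*sqrt(430) ≈ 20.736*I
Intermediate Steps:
K(v) = -1 (K(v) = -9 + 8 = -1)
sqrt(K(-20) + Z) = sqrt(-1 - 429) = sqrt(-430) = I*sqrt(430)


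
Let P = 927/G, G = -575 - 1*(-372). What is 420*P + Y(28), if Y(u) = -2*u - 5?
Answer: -57389/29 ≈ -1978.9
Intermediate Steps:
G = -203 (G = -575 + 372 = -203)
P = -927/203 (P = 927/(-203) = 927*(-1/203) = -927/203 ≈ -4.5665)
Y(u) = -5 - 2*u
420*P + Y(28) = 420*(-927/203) + (-5 - 2*28) = -55620/29 + (-5 - 56) = -55620/29 - 61 = -57389/29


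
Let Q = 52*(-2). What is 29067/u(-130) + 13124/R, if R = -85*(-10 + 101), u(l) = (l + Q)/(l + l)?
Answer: 44082634/1365 ≈ 32295.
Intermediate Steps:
Q = -104
u(l) = (-104 + l)/(2*l) (u(l) = (l - 104)/(l + l) = (-104 + l)/((2*l)) = (-104 + l)*(1/(2*l)) = (-104 + l)/(2*l))
R = -7735 (R = -85*91 = -7735)
29067/u(-130) + 13124/R = 29067/(((½)*(-104 - 130)/(-130))) + 13124/(-7735) = 29067/(((½)*(-1/130)*(-234))) + 13124*(-1/7735) = 29067/(9/10) - 772/455 = 29067*(10/9) - 772/455 = 96890/3 - 772/455 = 44082634/1365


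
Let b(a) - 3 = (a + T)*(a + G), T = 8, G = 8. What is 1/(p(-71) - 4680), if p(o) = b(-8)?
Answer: -1/4677 ≈ -0.00021381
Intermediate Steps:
b(a) = 3 + (8 + a)**2 (b(a) = 3 + (a + 8)*(a + 8) = 3 + (8 + a)*(8 + a) = 3 + (8 + a)**2)
p(o) = 3 (p(o) = 67 + (-8)**2 + 16*(-8) = 67 + 64 - 128 = 3)
1/(p(-71) - 4680) = 1/(3 - 4680) = 1/(-4677) = -1/4677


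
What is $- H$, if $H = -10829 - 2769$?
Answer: $13598$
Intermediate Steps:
$H = -13598$ ($H = -10829 - 2769 = -13598$)
$- H = \left(-1\right) \left(-13598\right) = 13598$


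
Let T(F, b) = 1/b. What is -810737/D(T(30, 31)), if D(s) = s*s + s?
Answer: -779118257/32 ≈ -2.4347e+7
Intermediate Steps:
D(s) = s + s² (D(s) = s² + s = s + s²)
-810737/D(T(30, 31)) = -810737*31/(1 + 1/31) = -810737/((1/31)*(32/31)) = -810737/32/961 = -810737*961/32 = -779118257/32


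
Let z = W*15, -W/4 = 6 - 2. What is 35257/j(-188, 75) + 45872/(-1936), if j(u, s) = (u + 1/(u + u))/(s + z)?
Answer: 88155330839/2851123 ≈ 30920.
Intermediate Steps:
W = -16 (W = -4*(6 - 2) = -4*4 = -16)
z = -240 (z = -16*15 = -240)
j(u, s) = (u + 1/(2*u))/(-240 + s) (j(u, s) = (u + 1/(u + u))/(s - 240) = (u + 1/(2*u))/(-240 + s))
35257/j(-188, 75) + 45872/(-1936) = 35257/(((1/2 + (-188)**2)/((-188)*(-240 + 75)))) + 45872/(-1936) = 35257/((-1/188*(1/2 + 35344)/(-165))) + 45872*(-1/1936) = 35257/((-1/188*(-1/165)*70689/2)) - 2867/121 = 35257/(23563/20680) - 2867/121 = 35257*(20680/23563) - 2867/121 = 729114760/23563 - 2867/121 = 88155330839/2851123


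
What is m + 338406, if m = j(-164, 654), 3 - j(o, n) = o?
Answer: 338573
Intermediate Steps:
j(o, n) = 3 - o
m = 167 (m = 3 - 1*(-164) = 3 + 164 = 167)
m + 338406 = 167 + 338406 = 338573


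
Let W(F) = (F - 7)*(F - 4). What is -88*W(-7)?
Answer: -13552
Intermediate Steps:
W(F) = (-7 + F)*(-4 + F)
-88*W(-7) = -88*(28 + (-7)² - 11*(-7)) = -88*(28 + 49 + 77) = -88*154 = -13552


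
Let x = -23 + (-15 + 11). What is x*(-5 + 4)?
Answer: 27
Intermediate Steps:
x = -27 (x = -23 - 4 = -27)
x*(-5 + 4) = -27*(-5 + 4) = -27*(-1) = 27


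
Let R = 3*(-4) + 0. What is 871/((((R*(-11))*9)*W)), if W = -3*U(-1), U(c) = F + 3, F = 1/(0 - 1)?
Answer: -871/7128 ≈ -0.12219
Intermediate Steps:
F = -1 (F = 1/(-1) = -1)
R = -12 (R = -12 + 0 = -12)
U(c) = 2 (U(c) = -1 + 3 = 2)
W = -6 (W = -3*2 = -6)
871/((((R*(-11))*9)*W)) = 871/(((-12*(-11)*9)*(-6))) = 871/(((132*9)*(-6))) = 871/((1188*(-6))) = 871/(-7128) = 871*(-1/7128) = -871/7128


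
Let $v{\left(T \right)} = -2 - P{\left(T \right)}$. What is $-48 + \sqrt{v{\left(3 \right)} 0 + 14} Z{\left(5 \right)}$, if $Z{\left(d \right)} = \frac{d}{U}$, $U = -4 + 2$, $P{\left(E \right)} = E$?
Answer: $-48 - \frac{5 \sqrt{14}}{2} \approx -57.354$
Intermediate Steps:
$U = -2$
$v{\left(T \right)} = -2 - T$
$Z{\left(d \right)} = - \frac{d}{2}$ ($Z{\left(d \right)} = \frac{d}{-2} = d \left(- \frac{1}{2}\right) = - \frac{d}{2}$)
$-48 + \sqrt{v{\left(3 \right)} 0 + 14} Z{\left(5 \right)} = -48 + \sqrt{\left(-2 - 3\right) 0 + 14} \left(\left(- \frac{1}{2}\right) 5\right) = -48 + \sqrt{\left(-2 - 3\right) 0 + 14} \left(- \frac{5}{2}\right) = -48 + \sqrt{\left(-5\right) 0 + 14} \left(- \frac{5}{2}\right) = -48 + \sqrt{0 + 14} \left(- \frac{5}{2}\right) = -48 + \sqrt{14} \left(- \frac{5}{2}\right) = -48 - \frac{5 \sqrt{14}}{2}$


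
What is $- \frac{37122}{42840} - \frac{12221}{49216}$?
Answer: $- \frac{97939333}{87850560} \approx -1.1148$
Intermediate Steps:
$- \frac{37122}{42840} - \frac{12221}{49216} = \left(-37122\right) \frac{1}{42840} - \frac{12221}{49216} = - \frac{6187}{7140} - \frac{12221}{49216} = - \frac{97939333}{87850560}$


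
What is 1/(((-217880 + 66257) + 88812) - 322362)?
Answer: -1/385173 ≈ -2.5962e-6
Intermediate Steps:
1/(((-217880 + 66257) + 88812) - 322362) = 1/((-151623 + 88812) - 322362) = 1/(-62811 - 322362) = 1/(-385173) = -1/385173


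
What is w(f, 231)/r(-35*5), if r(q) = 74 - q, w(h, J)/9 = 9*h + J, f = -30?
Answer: -117/83 ≈ -1.4096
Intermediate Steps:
w(h, J) = 9*J + 81*h (w(h, J) = 9*(9*h + J) = 9*(J + 9*h) = 9*J + 81*h)
w(f, 231)/r(-35*5) = (9*231 + 81*(-30))/(74 - (-35)*5) = (2079 - 2430)/(74 - 1*(-175)) = -351/(74 + 175) = -351/249 = -351*1/249 = -117/83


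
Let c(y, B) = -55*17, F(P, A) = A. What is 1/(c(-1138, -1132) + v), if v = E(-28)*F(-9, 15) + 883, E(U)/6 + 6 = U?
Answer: -1/3112 ≈ -0.00032134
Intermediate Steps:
E(U) = -36 + 6*U
v = -2177 (v = (-36 + 6*(-28))*15 + 883 = (-36 - 168)*15 + 883 = -204*15 + 883 = -3060 + 883 = -2177)
c(y, B) = -935
1/(c(-1138, -1132) + v) = 1/(-935 - 2177) = 1/(-3112) = -1/3112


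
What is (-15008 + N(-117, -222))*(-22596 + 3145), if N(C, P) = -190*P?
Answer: -528522572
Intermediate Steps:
(-15008 + N(-117, -222))*(-22596 + 3145) = (-15008 - 190*(-222))*(-22596 + 3145) = (-15008 + 42180)*(-19451) = 27172*(-19451) = -528522572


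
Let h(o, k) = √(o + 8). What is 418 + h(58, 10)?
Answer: 418 + √66 ≈ 426.12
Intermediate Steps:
h(o, k) = √(8 + o)
418 + h(58, 10) = 418 + √(8 + 58) = 418 + √66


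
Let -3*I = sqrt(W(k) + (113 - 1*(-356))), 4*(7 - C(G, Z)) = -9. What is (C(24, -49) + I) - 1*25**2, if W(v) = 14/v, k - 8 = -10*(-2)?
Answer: -2463/4 - sqrt(1878)/6 ≈ -622.97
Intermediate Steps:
k = 28 (k = 8 - 10*(-2) = 8 + 20 = 28)
C(G, Z) = 37/4 (C(G, Z) = 7 - 1/4*(-9) = 7 + 9/4 = 37/4)
I = -sqrt(1878)/6 (I = -sqrt(14/28 + (113 - 1*(-356)))/3 = -sqrt(14*(1/28) + (113 + 356))/3 = -sqrt(1/2 + 469)/3 = -sqrt(1878)/6 ≈ -7.2226)
(C(24, -49) + I) - 1*25**2 = (37/4 - sqrt(1878)/6) - 1*25**2 = (37/4 - sqrt(1878)/6) - 1*625 = (37/4 - sqrt(1878)/6) - 625 = -2463/4 - sqrt(1878)/6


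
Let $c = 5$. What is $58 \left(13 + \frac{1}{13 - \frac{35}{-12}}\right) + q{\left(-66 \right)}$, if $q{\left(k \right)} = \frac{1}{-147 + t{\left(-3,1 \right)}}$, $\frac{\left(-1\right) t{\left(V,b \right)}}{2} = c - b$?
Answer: $\frac{22429859}{29605} \approx 757.64$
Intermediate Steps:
$t{\left(V,b \right)} = -10 + 2 b$ ($t{\left(V,b \right)} = - 2 \left(5 - b\right) = -10 + 2 b$)
$q{\left(k \right)} = - \frac{1}{155}$ ($q{\left(k \right)} = \frac{1}{-147 + \left(-10 + 2 \cdot 1\right)} = \frac{1}{-147 + \left(-10 + 2\right)} = \frac{1}{-147 - 8} = \frac{1}{-155} = - \frac{1}{155}$)
$58 \left(13 + \frac{1}{13 - \frac{35}{-12}}\right) + q{\left(-66 \right)} = 58 \left(13 + \frac{1}{13 - \frac{35}{-12}}\right) - \frac{1}{155} = 58 \left(13 + \frac{1}{13 - - \frac{35}{12}}\right) - \frac{1}{155} = 58 \left(13 + \frac{1}{13 + \frac{35}{12}}\right) - \frac{1}{155} = 58 \left(13 + \frac{1}{\frac{191}{12}}\right) - \frac{1}{155} = 58 \left(13 + \frac{12}{191}\right) - \frac{1}{155} = 58 \cdot \frac{2495}{191} - \frac{1}{155} = \frac{144710}{191} - \frac{1}{155} = \frac{22429859}{29605}$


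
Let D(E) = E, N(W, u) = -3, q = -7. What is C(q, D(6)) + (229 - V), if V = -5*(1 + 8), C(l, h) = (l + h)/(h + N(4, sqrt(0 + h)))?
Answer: 821/3 ≈ 273.67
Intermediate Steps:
C(l, h) = (h + l)/(-3 + h) (C(l, h) = (l + h)/(h - 3) = (h + l)/(-3 + h))
V = -45 (V = -5*9 = -45)
C(q, D(6)) + (229 - V) = (6 - 7)/(-3 + 6) + (229 - 1*(-45)) = -1/3 + (229 + 45) = (1/3)*(-1) + 274 = -1/3 + 274 = 821/3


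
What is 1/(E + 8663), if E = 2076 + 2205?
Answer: 1/12944 ≈ 7.7256e-5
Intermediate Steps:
E = 4281
1/(E + 8663) = 1/(4281 + 8663) = 1/12944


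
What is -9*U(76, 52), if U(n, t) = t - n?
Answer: 216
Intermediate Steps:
-9*U(76, 52) = -9*(52 - 1*76) = -9*(52 - 76) = -9*(-24) = 216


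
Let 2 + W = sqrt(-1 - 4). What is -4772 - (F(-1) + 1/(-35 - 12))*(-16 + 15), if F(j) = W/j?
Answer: -224191/47 - I*sqrt(5) ≈ -4770.0 - 2.2361*I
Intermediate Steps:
W = -2 + I*sqrt(5) (W = -2 + sqrt(-1 - 4) = -2 + sqrt(-5) = -2 + I*sqrt(5) ≈ -2.0 + 2.2361*I)
F(j) = (-2 + I*sqrt(5))/j
-4772 - (F(-1) + 1/(-35 - 12))*(-16 + 15) = -4772 - ((-2 + I*sqrt(5))/(-1) + 1/(-35 - 12))*(-16 + 15) = -4772 - (-(-2 + I*sqrt(5)) + 1/(-47))*(-1) = -4772 - ((2 - I*sqrt(5)) - 1/47)*(-1) = -4772 - (93/47 - I*sqrt(5))*(-1) = -4772 - (-93/47 + I*sqrt(5)) = -4772 + (93/47 - I*sqrt(5)) = -224191/47 - I*sqrt(5)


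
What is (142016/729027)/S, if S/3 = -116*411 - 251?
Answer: -142016/104820231087 ≈ -1.3549e-6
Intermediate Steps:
S = -143781 (S = 3*(-116*411 - 251) = 3*(-47676 - 251) = 3*(-47927) = -143781)
(142016/729027)/S = (142016/729027)/(-143781) = (142016*(1/729027))*(-1/143781) = (142016/729027)*(-1/143781) = -142016/104820231087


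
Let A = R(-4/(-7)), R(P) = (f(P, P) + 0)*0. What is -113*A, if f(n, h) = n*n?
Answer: 0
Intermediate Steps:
f(n, h) = n²
R(P) = 0 (R(P) = (P² + 0)*0 = P²*0 = 0)
A = 0
-113*A = -113*0 = 0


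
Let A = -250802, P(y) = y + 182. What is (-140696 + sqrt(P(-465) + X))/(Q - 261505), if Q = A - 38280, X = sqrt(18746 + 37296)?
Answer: 140696/550587 - sqrt(-283 + sqrt(56042))/550587 ≈ 0.25554 - 1.2354e-5*I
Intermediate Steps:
P(y) = 182 + y
X = sqrt(56042) ≈ 236.73
Q = -289082 (Q = -250802 - 38280 = -289082)
(-140696 + sqrt(P(-465) + X))/(Q - 261505) = (-140696 + sqrt((182 - 465) + sqrt(56042)))/(-289082 - 261505) = (-140696 + sqrt(-283 + sqrt(56042)))/(-550587) = (-140696 + sqrt(-283 + sqrt(56042)))*(-1/550587) = 140696/550587 - sqrt(-283 + sqrt(56042))/550587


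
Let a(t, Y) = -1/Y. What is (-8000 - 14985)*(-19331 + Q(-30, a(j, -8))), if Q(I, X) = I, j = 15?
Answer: 445012585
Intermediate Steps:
(-8000 - 14985)*(-19331 + Q(-30, a(j, -8))) = (-8000 - 14985)*(-19331 - 30) = -22985*(-19361) = 445012585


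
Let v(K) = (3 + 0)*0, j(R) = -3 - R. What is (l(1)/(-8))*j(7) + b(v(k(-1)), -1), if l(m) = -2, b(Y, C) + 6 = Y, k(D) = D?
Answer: -17/2 ≈ -8.5000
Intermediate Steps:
v(K) = 0 (v(K) = 3*0 = 0)
b(Y, C) = -6 + Y
(l(1)/(-8))*j(7) + b(v(k(-1)), -1) = (-2/(-8))*(-3 - 1*7) + (-6 + 0) = (-2*(-⅛))*(-3 - 7) - 6 = (¼)*(-10) - 6 = -5/2 - 6 = -17/2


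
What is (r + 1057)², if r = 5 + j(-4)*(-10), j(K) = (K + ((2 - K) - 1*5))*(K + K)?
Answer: 675684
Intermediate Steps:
j(K) = -6*K (j(K) = (K + ((2 - K) - 5))*(2*K) = (K + (-3 - K))*(2*K) = -6*K)
r = -235 (r = 5 - 6*(-4)*(-10) = 5 + 24*(-10) = 5 - 240 = -235)
(r + 1057)² = (-235 + 1057)² = 822² = 675684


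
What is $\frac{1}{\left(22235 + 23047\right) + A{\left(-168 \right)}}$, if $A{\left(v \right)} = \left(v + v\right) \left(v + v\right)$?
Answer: $\frac{1}{158178} \approx 6.322 \cdot 10^{-6}$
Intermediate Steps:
$A{\left(v \right)} = 4 v^{2}$ ($A{\left(v \right)} = 2 v 2 v = 4 v^{2}$)
$\frac{1}{\left(22235 + 23047\right) + A{\left(-168 \right)}} = \frac{1}{\left(22235 + 23047\right) + 4 \left(-168\right)^{2}} = \frac{1}{45282 + 4 \cdot 28224} = \frac{1}{45282 + 112896} = \frac{1}{158178}$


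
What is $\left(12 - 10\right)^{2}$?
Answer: $4$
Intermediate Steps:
$\left(12 - 10\right)^{2} = 2^{2} = 4$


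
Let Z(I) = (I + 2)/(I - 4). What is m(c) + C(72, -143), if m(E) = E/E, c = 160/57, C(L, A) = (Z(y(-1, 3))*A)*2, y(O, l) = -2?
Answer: 1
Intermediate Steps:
Z(I) = (2 + I)/(-4 + I)
C(L, A) = 0 (C(L, A) = (((2 - 2)/(-4 - 2))*A)*2 = ((0/(-6))*A)*2 = ((-1/6*0)*A)*2 = (0*A)*2 = 0*2 = 0)
c = 160/57 (c = 160*(1/57) = 160/57 ≈ 2.8070)
m(E) = 1
m(c) + C(72, -143) = 1 + 0 = 1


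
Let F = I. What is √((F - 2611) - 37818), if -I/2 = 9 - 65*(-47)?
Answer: 3*I*√5173 ≈ 215.77*I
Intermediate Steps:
I = -6128 (I = -2*(9 - 65*(-47)) = -2*(9 + 3055) = -2*3064 = -6128)
F = -6128
√((F - 2611) - 37818) = √((-6128 - 2611) - 37818) = √(-8739 - 37818) = √(-46557) = 3*I*√5173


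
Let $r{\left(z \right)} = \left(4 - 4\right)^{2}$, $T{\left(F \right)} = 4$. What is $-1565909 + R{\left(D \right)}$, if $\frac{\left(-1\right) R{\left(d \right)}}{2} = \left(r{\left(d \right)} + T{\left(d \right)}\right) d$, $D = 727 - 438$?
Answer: $-1568221$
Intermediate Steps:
$D = 289$ ($D = 727 - 438 = 289$)
$r{\left(z \right)} = 0$ ($r{\left(z \right)} = 0^{2} = 0$)
$R{\left(d \right)} = - 8 d$ ($R{\left(d \right)} = - 2 \left(0 + 4\right) d = - 2 \cdot 4 d = - 8 d$)
$-1565909 + R{\left(D \right)} = -1565909 - 2312 = -1568221$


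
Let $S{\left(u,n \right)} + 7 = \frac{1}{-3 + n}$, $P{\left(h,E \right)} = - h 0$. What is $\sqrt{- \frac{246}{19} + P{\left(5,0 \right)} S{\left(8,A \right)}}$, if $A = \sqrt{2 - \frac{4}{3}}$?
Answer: $\frac{i \sqrt{4674}}{19} \approx 3.5982 i$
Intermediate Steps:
$A = \frac{\sqrt{6}}{3}$ ($A = \sqrt{2 - \frac{4}{3}} = \sqrt{\frac{2}{3}} = \frac{\sqrt{6}}{3} \approx 0.8165$)
$P{\left(h,E \right)} = 0$
$S{\left(u,n \right)} = -7 + \frac{1}{-3 + n}$
$\sqrt{- \frac{246}{19} + P{\left(5,0 \right)} S{\left(8,A \right)}} = \sqrt{- \frac{246}{19} + 0 \frac{22 - 7 \frac{\sqrt{6}}{3}}{-3 + \frac{\sqrt{6}}{3}}} = \sqrt{\left(-246\right) \frac{1}{19} + 0 \frac{22 - \frac{7 \sqrt{6}}{3}}{-3 + \frac{\sqrt{6}}{3}}} = \sqrt{- \frac{246}{19} + 0} = \sqrt{- \frac{246}{19}} = \frac{i \sqrt{4674}}{19}$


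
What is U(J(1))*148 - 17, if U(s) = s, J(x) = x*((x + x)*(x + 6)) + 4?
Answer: 2647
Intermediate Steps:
J(x) = 4 + 2*x**2*(6 + x) (J(x) = x*((2*x)*(6 + x)) + 4 = x*(2*x*(6 + x)) + 4 = 2*x**2*(6 + x) + 4 = 4 + 2*x**2*(6 + x))
U(J(1))*148 - 17 = (4 + 2*1**3 + 12*1**2)*148 - 17 = (4 + 2*1 + 12*1)*148 - 17 = (4 + 2 + 12)*148 - 17 = 18*148 - 17 = 2664 - 17 = 2647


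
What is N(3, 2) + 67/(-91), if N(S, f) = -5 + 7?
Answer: 115/91 ≈ 1.2637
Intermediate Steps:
N(S, f) = 2
N(3, 2) + 67/(-91) = 2 + 67/(-91) = 2 - 1/91*67 = 2 - 67/91 = 115/91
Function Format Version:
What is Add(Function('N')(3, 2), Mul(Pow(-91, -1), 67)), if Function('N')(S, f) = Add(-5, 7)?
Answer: Rational(115, 91) ≈ 1.2637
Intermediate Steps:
Function('N')(S, f) = 2
Add(Function('N')(3, 2), Mul(Pow(-91, -1), 67)) = Add(2, Mul(Pow(-91, -1), 67)) = Add(2, Mul(Rational(-1, 91), 67)) = Add(2, Rational(-67, 91)) = Rational(115, 91)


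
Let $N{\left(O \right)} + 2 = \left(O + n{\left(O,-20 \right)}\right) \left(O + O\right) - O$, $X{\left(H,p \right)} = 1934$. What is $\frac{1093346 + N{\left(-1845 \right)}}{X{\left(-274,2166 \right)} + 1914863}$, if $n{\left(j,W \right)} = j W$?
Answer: $- \frac{128257761}{1916797} \approx -66.913$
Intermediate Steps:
$n{\left(j,W \right)} = W j$
$N{\left(O \right)} = -2 - O - 38 O^{2}$ ($N{\left(O \right)} = -2 - \left(O - \left(O - 20 O\right) \left(O + O\right)\right) = -2 + \left(- 19 O 2 O - O\right) = -2 - \left(O + 38 O^{2}\right) = -2 - O - 38 O^{2}$)
$\frac{1093346 + N{\left(-1845 \right)}}{X{\left(-274,2166 \right)} + 1914863} = \frac{1093346 - \left(-1843 + 129352950\right)}{1934 + 1914863} = \frac{1093346 - 129351107}{1916797} = \left(1093346 - 129351107\right) \frac{1}{1916797} = \left(-128257761\right) \frac{1}{1916797} = - \frac{128257761}{1916797}$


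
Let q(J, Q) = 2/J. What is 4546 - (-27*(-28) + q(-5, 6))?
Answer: 18952/5 ≈ 3790.4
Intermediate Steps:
4546 - (-27*(-28) + q(-5, 6)) = 4546 - (-27*(-28) + 2/(-5)) = 4546 - (756 + 2*(-1/5)) = 4546 - (756 - 2/5) = 4546 - 1*3778/5 = 4546 - 3778/5 = 18952/5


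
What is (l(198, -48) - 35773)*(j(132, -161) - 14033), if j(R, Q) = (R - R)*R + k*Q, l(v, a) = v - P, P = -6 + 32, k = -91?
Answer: -22001418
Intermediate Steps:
P = 26
l(v, a) = -26 + v (l(v, a) = v - 1*26 = v - 26 = -26 + v)
j(R, Q) = -91*Q (j(R, Q) = (R - R)*R - 91*Q = 0*R - 91*Q = 0 - 91*Q = -91*Q)
(l(198, -48) - 35773)*(j(132, -161) - 14033) = ((-26 + 198) - 35773)*(-91*(-161) - 14033) = (172 - 35773)*(14651 - 14033) = -35601*618 = -22001418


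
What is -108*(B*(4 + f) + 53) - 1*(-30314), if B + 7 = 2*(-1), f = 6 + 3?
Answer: 37226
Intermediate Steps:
f = 9
B = -9 (B = -7 + 2*(-1) = -7 - 2 = -9)
-108*(B*(4 + f) + 53) - 1*(-30314) = -108*(-9*(4 + 9) + 53) - 1*(-30314) = -108*(-9*13 + 53) + 30314 = -108*(-117 + 53) + 30314 = -108*(-64) + 30314 = 6912 + 30314 = 37226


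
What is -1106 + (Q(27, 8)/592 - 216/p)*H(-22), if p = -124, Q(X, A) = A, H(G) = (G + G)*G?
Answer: 680486/1147 ≈ 593.27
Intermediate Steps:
H(G) = 2*G² (H(G) = (2*G)*G = 2*G²)
-1106 + (Q(27, 8)/592 - 216/p)*H(-22) = -1106 + (8/592 - 216/(-124))*(2*(-22)²) = -1106 + (8*(1/592) - 216*(-1/124))*(2*484) = -1106 + (1/74 + 54/31)*968 = -1106 + (4027/2294)*968 = -1106 + 1949068/1147 = 680486/1147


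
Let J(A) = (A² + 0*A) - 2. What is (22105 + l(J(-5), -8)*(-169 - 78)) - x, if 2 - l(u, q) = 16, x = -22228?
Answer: 47791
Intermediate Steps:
J(A) = -2 + A² (J(A) = (A² + 0) - 2 = A² - 2 = -2 + A²)
l(u, q) = -14 (l(u, q) = 2 - 1*16 = 2 - 16 = -14)
(22105 + l(J(-5), -8)*(-169 - 78)) - x = (22105 - 14*(-169 - 78)) - 1*(-22228) = (22105 - 14*(-247)) + 22228 = (22105 + 3458) + 22228 = 25563 + 22228 = 47791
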